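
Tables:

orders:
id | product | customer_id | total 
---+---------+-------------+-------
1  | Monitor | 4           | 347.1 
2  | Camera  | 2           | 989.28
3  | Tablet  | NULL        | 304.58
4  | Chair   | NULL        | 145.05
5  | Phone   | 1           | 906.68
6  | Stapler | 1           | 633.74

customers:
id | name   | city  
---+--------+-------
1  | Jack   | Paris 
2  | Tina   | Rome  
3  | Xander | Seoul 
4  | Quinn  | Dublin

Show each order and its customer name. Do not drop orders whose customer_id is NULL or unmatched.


LEFT JOIN keeps every row from orders (the left table); where customer_id has no match in customers, the customer columns become NULL. Walk through each order:
  - order 1 (Monitor): customer_id=4 -> matches Quinn
  - order 2 (Camera): customer_id=2 -> matches Tina
  - order 3 (Tablet): customer_id=NULL, no match -> kept with NULL
  - order 4 (Chair): customer_id=NULL, no match -> kept with NULL
  - order 5 (Phone): customer_id=1 -> matches Jack
  - order 6 (Stapler): customer_id=1 -> matches Jack
All 6 rows appear; 2 have NULL customer.

SQL:
SELECT a.product, b.name AS customer
FROM orders a
LEFT JOIN customers b ON a.customer_id = b.id

Result:
product | customer
--------+---------
Monitor | Quinn   
Camera  | Tina    
Tablet  | NULL    
Chair   | NULL    
Phone   | Jack    
Stapler | Jack    


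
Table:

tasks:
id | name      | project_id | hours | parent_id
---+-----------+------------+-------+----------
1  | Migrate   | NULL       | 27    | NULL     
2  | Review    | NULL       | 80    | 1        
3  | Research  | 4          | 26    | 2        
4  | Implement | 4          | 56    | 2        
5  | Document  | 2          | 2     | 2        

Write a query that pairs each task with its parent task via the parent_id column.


This is a self-join: tasks is joined to a second copy of itself, matching each row's parent_id to another row's id. Use LEFT JOIN so rows with parent_id=NULL are kept.
  - task 1 (Migrate): parent_id=NULL -> NULL
  - task 2 (Review): parent_id=1 -> Migrate
  - task 3 (Research): parent_id=2 -> Review
  - task 4 (Implement): parent_id=2 -> Review
  - task 5 (Document): parent_id=2 -> Review

SQL:
SELECT a.name AS item, b.name AS parent
FROM tasks a
LEFT JOIN tasks b ON a.parent_id = b.id

Result:
item      | parent 
----------+--------
Migrate   | NULL   
Review    | Migrate
Research  | Review 
Implement | Review 
Document  | Review 


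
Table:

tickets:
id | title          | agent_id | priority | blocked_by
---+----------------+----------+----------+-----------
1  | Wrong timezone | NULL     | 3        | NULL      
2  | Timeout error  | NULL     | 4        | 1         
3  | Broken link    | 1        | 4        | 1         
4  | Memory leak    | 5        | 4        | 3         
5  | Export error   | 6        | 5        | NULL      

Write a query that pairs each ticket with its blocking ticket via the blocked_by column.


This is a self-join: tickets is joined to a second copy of itself, matching each row's blocked_by to another row's id. Use LEFT JOIN so rows with blocked_by=NULL are kept.
  - ticket 1 (Wrong timezone): blocked_by=NULL -> NULL
  - ticket 2 (Timeout error): blocked_by=1 -> Wrong timezone
  - ticket 3 (Broken link): blocked_by=1 -> Wrong timezone
  - ticket 4 (Memory leak): blocked_by=3 -> Broken link
  - ticket 5 (Export error): blocked_by=NULL -> NULL

SQL:
SELECT a.title AS item, b.title AS blocked_by
FROM tickets a
LEFT JOIN tickets b ON a.blocked_by = b.id

Result:
item           | blocked_by    
---------------+---------------
Wrong timezone | NULL          
Timeout error  | Wrong timezone
Broken link    | Wrong timezone
Memory leak    | Broken link   
Export error   | NULL          


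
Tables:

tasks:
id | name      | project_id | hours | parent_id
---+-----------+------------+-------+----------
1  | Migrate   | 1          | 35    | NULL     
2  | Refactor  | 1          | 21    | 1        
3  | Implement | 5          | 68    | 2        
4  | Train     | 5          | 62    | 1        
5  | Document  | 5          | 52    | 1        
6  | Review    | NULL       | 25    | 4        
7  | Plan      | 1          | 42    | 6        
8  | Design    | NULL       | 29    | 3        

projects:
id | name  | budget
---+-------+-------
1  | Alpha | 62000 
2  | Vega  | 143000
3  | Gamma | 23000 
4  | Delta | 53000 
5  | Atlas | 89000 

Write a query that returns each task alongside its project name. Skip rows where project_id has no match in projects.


INNER JOIN keeps only tasks rows whose project_id matches an id in projects. Walk through each task:
  - task 1 (Migrate): project_id=1 -> matches Alpha
  - task 2 (Refactor): project_id=1 -> matches Alpha
  - task 3 (Implement): project_id=5 -> matches Atlas
  - task 4 (Train): project_id=5 -> matches Atlas
  - task 5 (Document): project_id=5 -> matches Atlas
  - task 6 (Review): project_id=NULL, no match -> dropped
  - task 7 (Plan): project_id=1 -> matches Alpha
  - task 8 (Design): project_id=NULL, no match -> dropped
So 2 of 8 rows are dropped.

SQL:
SELECT a.name, b.name AS project
FROM tasks a
INNER JOIN projects b ON a.project_id = b.id

Result:
name      | project
----------+--------
Migrate   | Alpha  
Refactor  | Alpha  
Implement | Atlas  
Train     | Atlas  
Document  | Atlas  
Plan      | Alpha  


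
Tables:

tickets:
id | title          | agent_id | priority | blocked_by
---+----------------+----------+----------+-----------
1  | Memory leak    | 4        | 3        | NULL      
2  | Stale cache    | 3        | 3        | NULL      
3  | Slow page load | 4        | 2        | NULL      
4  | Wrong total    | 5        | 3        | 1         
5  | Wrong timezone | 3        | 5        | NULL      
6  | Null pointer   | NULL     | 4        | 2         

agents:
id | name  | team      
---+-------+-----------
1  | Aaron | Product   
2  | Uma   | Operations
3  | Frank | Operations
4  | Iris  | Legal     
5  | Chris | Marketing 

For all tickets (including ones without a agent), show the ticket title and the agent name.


LEFT JOIN keeps every row from tickets (the left table); where agent_id has no match in agents, the agent columns become NULL. Walk through each ticket:
  - ticket 1 (Memory leak): agent_id=4 -> matches Iris
  - ticket 2 (Stale cache): agent_id=3 -> matches Frank
  - ticket 3 (Slow page load): agent_id=4 -> matches Iris
  - ticket 4 (Wrong total): agent_id=5 -> matches Chris
  - ticket 5 (Wrong timezone): agent_id=3 -> matches Frank
  - ticket 6 (Null pointer): agent_id=NULL, no match -> kept with NULL
All 6 rows appear; 1 has NULL agent.

SQL:
SELECT a.title, b.name AS agent
FROM tickets a
LEFT JOIN agents b ON a.agent_id = b.id

Result:
title          | agent
---------------+------
Memory leak    | Iris 
Stale cache    | Frank
Slow page load | Iris 
Wrong total    | Chris
Wrong timezone | Frank
Null pointer   | NULL 


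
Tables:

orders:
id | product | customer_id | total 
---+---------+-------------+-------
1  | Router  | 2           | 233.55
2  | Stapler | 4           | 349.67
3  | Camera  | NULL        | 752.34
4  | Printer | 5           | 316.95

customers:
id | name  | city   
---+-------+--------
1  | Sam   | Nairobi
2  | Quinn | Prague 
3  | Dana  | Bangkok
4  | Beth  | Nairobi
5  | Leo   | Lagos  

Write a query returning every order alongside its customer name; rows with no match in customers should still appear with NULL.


LEFT JOIN keeps every row from orders (the left table); where customer_id has no match in customers, the customer columns become NULL. Walk through each order:
  - order 1 (Router): customer_id=2 -> matches Quinn
  - order 2 (Stapler): customer_id=4 -> matches Beth
  - order 3 (Camera): customer_id=NULL, no match -> kept with NULL
  - order 4 (Printer): customer_id=5 -> matches Leo
All 4 rows appear; 1 has NULL customer.

SQL:
SELECT a.product, b.name AS customer
FROM orders a
LEFT JOIN customers b ON a.customer_id = b.id

Result:
product | customer
--------+---------
Router  | Quinn   
Stapler | Beth    
Camera  | NULL    
Printer | Leo     


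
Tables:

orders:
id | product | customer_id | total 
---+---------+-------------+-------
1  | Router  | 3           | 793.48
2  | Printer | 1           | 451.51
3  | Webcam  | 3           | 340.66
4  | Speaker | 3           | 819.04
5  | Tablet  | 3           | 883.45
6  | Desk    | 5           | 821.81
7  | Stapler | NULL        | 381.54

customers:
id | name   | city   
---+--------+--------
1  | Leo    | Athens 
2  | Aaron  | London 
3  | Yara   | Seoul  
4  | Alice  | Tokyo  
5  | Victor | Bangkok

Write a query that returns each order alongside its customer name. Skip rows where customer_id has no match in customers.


INNER JOIN keeps only orders rows whose customer_id matches an id in customers. Walk through each order:
  - order 1 (Router): customer_id=3 -> matches Yara
  - order 2 (Printer): customer_id=1 -> matches Leo
  - order 3 (Webcam): customer_id=3 -> matches Yara
  - order 4 (Speaker): customer_id=3 -> matches Yara
  - order 5 (Tablet): customer_id=3 -> matches Yara
  - order 6 (Desk): customer_id=5 -> matches Victor
  - order 7 (Stapler): customer_id=NULL, no match -> dropped
So 1 of 7 rows is dropped.

SQL:
SELECT a.product, b.name AS customer
FROM orders a
INNER JOIN customers b ON a.customer_id = b.id

Result:
product | customer
--------+---------
Router  | Yara    
Printer | Leo     
Webcam  | Yara    
Speaker | Yara    
Tablet  | Yara    
Desk    | Victor  


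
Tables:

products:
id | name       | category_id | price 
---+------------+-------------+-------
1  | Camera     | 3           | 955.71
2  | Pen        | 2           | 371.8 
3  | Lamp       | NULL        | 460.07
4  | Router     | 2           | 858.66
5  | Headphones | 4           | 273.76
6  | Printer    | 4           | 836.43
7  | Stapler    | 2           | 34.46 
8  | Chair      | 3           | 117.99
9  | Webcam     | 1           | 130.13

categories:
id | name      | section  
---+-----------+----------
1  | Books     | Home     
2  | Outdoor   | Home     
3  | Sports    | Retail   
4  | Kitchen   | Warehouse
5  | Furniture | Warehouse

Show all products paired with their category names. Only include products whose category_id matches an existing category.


INNER JOIN keeps only products rows whose category_id matches an id in categories. Walk through each product:
  - product 1 (Camera): category_id=3 -> matches Sports
  - product 2 (Pen): category_id=2 -> matches Outdoor
  - product 3 (Lamp): category_id=NULL, no match -> dropped
  - product 4 (Router): category_id=2 -> matches Outdoor
  - product 5 (Headphones): category_id=4 -> matches Kitchen
  - product 6 (Printer): category_id=4 -> matches Kitchen
  - product 7 (Stapler): category_id=2 -> matches Outdoor
  - product 8 (Chair): category_id=3 -> matches Sports
  - product 9 (Webcam): category_id=1 -> matches Books
So 1 of 9 rows is dropped.

SQL:
SELECT a.name, b.name AS category
FROM products a
INNER JOIN categories b ON a.category_id = b.id

Result:
name       | category
-----------+---------
Camera     | Sports  
Pen        | Outdoor 
Router     | Outdoor 
Headphones | Kitchen 
Printer    | Kitchen 
Stapler    | Outdoor 
Chair      | Sports  
Webcam     | Books   


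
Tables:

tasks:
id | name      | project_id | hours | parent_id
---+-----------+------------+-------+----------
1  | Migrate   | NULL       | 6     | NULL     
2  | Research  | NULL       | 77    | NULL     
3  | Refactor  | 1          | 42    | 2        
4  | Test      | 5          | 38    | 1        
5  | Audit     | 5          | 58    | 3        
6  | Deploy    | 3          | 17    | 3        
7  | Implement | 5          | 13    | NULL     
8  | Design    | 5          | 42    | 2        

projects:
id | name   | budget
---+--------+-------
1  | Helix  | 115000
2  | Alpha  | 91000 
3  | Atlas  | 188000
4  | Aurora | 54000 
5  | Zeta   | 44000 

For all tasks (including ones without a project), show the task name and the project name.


LEFT JOIN keeps every row from tasks (the left table); where project_id has no match in projects, the project columns become NULL. Walk through each task:
  - task 1 (Migrate): project_id=NULL, no match -> kept with NULL
  - task 2 (Research): project_id=NULL, no match -> kept with NULL
  - task 3 (Refactor): project_id=1 -> matches Helix
  - task 4 (Test): project_id=5 -> matches Zeta
  - task 5 (Audit): project_id=5 -> matches Zeta
  - task 6 (Deploy): project_id=3 -> matches Atlas
  - task 7 (Implement): project_id=5 -> matches Zeta
  - task 8 (Design): project_id=5 -> matches Zeta
All 8 rows appear; 2 have NULL project.

SQL:
SELECT a.name, b.name AS project
FROM tasks a
LEFT JOIN projects b ON a.project_id = b.id

Result:
name      | project
----------+--------
Migrate   | NULL   
Research  | NULL   
Refactor  | Helix  
Test      | Zeta   
Audit     | Zeta   
Deploy    | Atlas  
Implement | Zeta   
Design    | Zeta   


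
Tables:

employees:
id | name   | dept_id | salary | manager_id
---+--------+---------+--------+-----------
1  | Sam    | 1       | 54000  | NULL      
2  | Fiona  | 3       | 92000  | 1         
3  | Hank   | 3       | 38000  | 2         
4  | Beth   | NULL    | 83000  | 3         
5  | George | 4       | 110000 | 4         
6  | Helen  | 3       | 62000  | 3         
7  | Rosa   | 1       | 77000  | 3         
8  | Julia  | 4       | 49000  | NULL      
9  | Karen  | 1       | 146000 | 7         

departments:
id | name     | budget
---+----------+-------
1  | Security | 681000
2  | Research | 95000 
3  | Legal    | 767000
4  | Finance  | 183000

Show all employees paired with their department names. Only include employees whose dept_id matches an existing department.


INNER JOIN keeps only employees rows whose dept_id matches an id in departments. Walk through each employee:
  - employee 1 (Sam): dept_id=1 -> matches Security
  - employee 2 (Fiona): dept_id=3 -> matches Legal
  - employee 3 (Hank): dept_id=3 -> matches Legal
  - employee 4 (Beth): dept_id=NULL, no match -> dropped
  - employee 5 (George): dept_id=4 -> matches Finance
  - employee 6 (Helen): dept_id=3 -> matches Legal
  - employee 7 (Rosa): dept_id=1 -> matches Security
  - employee 8 (Julia): dept_id=4 -> matches Finance
  - employee 9 (Karen): dept_id=1 -> matches Security
So 1 of 9 rows is dropped.

SQL:
SELECT a.name, b.name AS department
FROM employees a
INNER JOIN departments b ON a.dept_id = b.id

Result:
name   | department
-------+-----------
Sam    | Security  
Fiona  | Legal     
Hank   | Legal     
George | Finance   
Helen  | Legal     
Rosa   | Security  
Julia  | Finance   
Karen  | Security  


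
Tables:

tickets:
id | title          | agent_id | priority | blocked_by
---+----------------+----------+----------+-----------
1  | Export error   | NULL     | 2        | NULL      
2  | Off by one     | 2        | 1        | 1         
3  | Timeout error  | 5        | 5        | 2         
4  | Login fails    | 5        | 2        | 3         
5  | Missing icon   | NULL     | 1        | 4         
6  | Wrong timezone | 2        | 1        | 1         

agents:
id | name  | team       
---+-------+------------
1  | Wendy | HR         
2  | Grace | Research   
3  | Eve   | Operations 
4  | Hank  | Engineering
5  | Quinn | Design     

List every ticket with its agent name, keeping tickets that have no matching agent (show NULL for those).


LEFT JOIN keeps every row from tickets (the left table); where agent_id has no match in agents, the agent columns become NULL. Walk through each ticket:
  - ticket 1 (Export error): agent_id=NULL, no match -> kept with NULL
  - ticket 2 (Off by one): agent_id=2 -> matches Grace
  - ticket 3 (Timeout error): agent_id=5 -> matches Quinn
  - ticket 4 (Login fails): agent_id=5 -> matches Quinn
  - ticket 5 (Missing icon): agent_id=NULL, no match -> kept with NULL
  - ticket 6 (Wrong timezone): agent_id=2 -> matches Grace
All 6 rows appear; 2 have NULL agent.

SQL:
SELECT a.title, b.name AS agent
FROM tickets a
LEFT JOIN agents b ON a.agent_id = b.id

Result:
title          | agent
---------------+------
Export error   | NULL 
Off by one     | Grace
Timeout error  | Quinn
Login fails    | Quinn
Missing icon   | NULL 
Wrong timezone | Grace


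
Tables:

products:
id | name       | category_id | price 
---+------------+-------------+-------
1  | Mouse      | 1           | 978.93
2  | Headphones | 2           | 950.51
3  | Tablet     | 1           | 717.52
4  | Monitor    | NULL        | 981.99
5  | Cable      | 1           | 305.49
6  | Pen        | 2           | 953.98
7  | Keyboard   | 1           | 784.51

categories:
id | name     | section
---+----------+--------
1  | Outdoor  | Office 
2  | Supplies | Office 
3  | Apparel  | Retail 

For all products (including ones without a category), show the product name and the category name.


LEFT JOIN keeps every row from products (the left table); where category_id has no match in categories, the category columns become NULL. Walk through each product:
  - product 1 (Mouse): category_id=1 -> matches Outdoor
  - product 2 (Headphones): category_id=2 -> matches Supplies
  - product 3 (Tablet): category_id=1 -> matches Outdoor
  - product 4 (Monitor): category_id=NULL, no match -> kept with NULL
  - product 5 (Cable): category_id=1 -> matches Outdoor
  - product 6 (Pen): category_id=2 -> matches Supplies
  - product 7 (Keyboard): category_id=1 -> matches Outdoor
All 7 rows appear; 1 has NULL category.

SQL:
SELECT a.name, b.name AS category
FROM products a
LEFT JOIN categories b ON a.category_id = b.id

Result:
name       | category
-----------+---------
Mouse      | Outdoor 
Headphones | Supplies
Tablet     | Outdoor 
Monitor    | NULL    
Cable      | Outdoor 
Pen        | Supplies
Keyboard   | Outdoor 


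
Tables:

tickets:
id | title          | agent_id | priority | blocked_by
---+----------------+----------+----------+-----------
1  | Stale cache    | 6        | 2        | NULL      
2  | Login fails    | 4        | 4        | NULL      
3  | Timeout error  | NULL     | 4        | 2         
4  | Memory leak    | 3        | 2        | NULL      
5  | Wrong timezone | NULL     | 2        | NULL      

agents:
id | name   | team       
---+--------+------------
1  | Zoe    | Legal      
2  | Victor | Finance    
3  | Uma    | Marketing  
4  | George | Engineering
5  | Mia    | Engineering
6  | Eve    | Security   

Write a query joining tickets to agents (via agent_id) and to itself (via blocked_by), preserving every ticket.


Two LEFT JOINs from the same base table tickets: one to agents via agent_id, one to tickets itself via blocked_by. Both are LEFT so every ticket is preserved.
Match against agents:
  - ticket 1 (Stale cache): agent_id=6 -> matches Eve
  - ticket 2 (Login fails): agent_id=4 -> matches George
  - ticket 3 (Timeout error): agent_id=NULL, no match -> kept with NULL
  - ticket 4 (Memory leak): agent_id=3 -> matches Uma
  - ticket 5 (Wrong timezone): agent_id=NULL, no match -> kept with NULL
Match against tickets (self):
  - ticket 1 (Stale cache): blocked_by=NULL -> NULL
  - ticket 2 (Login fails): blocked_by=NULL -> NULL
  - ticket 3 (Timeout error): blocked_by=2 -> Login fails
  - ticket 4 (Memory leak): blocked_by=NULL -> NULL
  - ticket 5 (Wrong timezone): blocked_by=NULL -> NULL

SQL:
SELECT a.title, b.name AS agent, c.title AS blocked_by
FROM tickets a
LEFT JOIN agents b ON a.agent_id = b.id
LEFT JOIN tickets c ON a.blocked_by = c.id

Result:
title          | agent  | blocked_by 
---------------+--------+------------
Stale cache    | Eve    | NULL       
Login fails    | George | NULL       
Timeout error  | NULL   | Login fails
Memory leak    | Uma    | NULL       
Wrong timezone | NULL   | NULL       


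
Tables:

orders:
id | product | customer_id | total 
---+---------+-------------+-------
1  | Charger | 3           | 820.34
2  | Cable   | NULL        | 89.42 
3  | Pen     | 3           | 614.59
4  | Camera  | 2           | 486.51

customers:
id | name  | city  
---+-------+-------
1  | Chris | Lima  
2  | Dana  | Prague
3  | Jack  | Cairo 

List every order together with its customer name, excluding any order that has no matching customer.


INNER JOIN keeps only orders rows whose customer_id matches an id in customers. Walk through each order:
  - order 1 (Charger): customer_id=3 -> matches Jack
  - order 2 (Cable): customer_id=NULL, no match -> dropped
  - order 3 (Pen): customer_id=3 -> matches Jack
  - order 4 (Camera): customer_id=2 -> matches Dana
So 1 of 4 rows is dropped.

SQL:
SELECT a.product, b.name AS customer
FROM orders a
INNER JOIN customers b ON a.customer_id = b.id

Result:
product | customer
--------+---------
Charger | Jack    
Pen     | Jack    
Camera  | Dana    


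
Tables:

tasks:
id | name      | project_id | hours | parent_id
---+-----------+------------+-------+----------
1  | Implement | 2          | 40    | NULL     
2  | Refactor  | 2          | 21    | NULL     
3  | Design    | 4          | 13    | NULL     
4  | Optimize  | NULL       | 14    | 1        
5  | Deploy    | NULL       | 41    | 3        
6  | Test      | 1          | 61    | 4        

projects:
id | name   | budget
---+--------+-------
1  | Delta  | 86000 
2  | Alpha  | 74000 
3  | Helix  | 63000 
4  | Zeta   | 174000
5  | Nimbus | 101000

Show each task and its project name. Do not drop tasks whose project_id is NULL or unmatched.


LEFT JOIN keeps every row from tasks (the left table); where project_id has no match in projects, the project columns become NULL. Walk through each task:
  - task 1 (Implement): project_id=2 -> matches Alpha
  - task 2 (Refactor): project_id=2 -> matches Alpha
  - task 3 (Design): project_id=4 -> matches Zeta
  - task 4 (Optimize): project_id=NULL, no match -> kept with NULL
  - task 5 (Deploy): project_id=NULL, no match -> kept with NULL
  - task 6 (Test): project_id=1 -> matches Delta
All 6 rows appear; 2 have NULL project.

SQL:
SELECT a.name, b.name AS project
FROM tasks a
LEFT JOIN projects b ON a.project_id = b.id

Result:
name      | project
----------+--------
Implement | Alpha  
Refactor  | Alpha  
Design    | Zeta   
Optimize  | NULL   
Deploy    | NULL   
Test      | Delta  


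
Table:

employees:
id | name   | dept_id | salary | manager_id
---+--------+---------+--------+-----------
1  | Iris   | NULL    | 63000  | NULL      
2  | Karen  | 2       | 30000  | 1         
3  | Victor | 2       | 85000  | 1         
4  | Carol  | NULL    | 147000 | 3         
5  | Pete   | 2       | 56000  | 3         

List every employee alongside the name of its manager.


This is a self-join: employees is joined to a second copy of itself, matching each row's manager_id to another row's id. Use LEFT JOIN so rows with manager_id=NULL are kept.
  - employee 1 (Iris): manager_id=NULL -> NULL
  - employee 2 (Karen): manager_id=1 -> Iris
  - employee 3 (Victor): manager_id=1 -> Iris
  - employee 4 (Carol): manager_id=3 -> Victor
  - employee 5 (Pete): manager_id=3 -> Victor

SQL:
SELECT a.name AS item, b.name AS manager
FROM employees a
LEFT JOIN employees b ON a.manager_id = b.id

Result:
item   | manager
-------+--------
Iris   | NULL   
Karen  | Iris   
Victor | Iris   
Carol  | Victor 
Pete   | Victor 


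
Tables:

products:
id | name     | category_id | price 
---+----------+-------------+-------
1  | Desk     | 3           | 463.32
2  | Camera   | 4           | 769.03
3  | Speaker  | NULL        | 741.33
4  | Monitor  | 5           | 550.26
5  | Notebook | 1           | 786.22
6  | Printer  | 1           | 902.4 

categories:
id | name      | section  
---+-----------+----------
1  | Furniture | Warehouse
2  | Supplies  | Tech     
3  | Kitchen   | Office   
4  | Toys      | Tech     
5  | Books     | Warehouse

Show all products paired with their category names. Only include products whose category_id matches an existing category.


INNER JOIN keeps only products rows whose category_id matches an id in categories. Walk through each product:
  - product 1 (Desk): category_id=3 -> matches Kitchen
  - product 2 (Camera): category_id=4 -> matches Toys
  - product 3 (Speaker): category_id=NULL, no match -> dropped
  - product 4 (Monitor): category_id=5 -> matches Books
  - product 5 (Notebook): category_id=1 -> matches Furniture
  - product 6 (Printer): category_id=1 -> matches Furniture
So 1 of 6 rows is dropped.

SQL:
SELECT a.name, b.name AS category
FROM products a
INNER JOIN categories b ON a.category_id = b.id

Result:
name     | category 
---------+----------
Desk     | Kitchen  
Camera   | Toys     
Monitor  | Books    
Notebook | Furniture
Printer  | Furniture


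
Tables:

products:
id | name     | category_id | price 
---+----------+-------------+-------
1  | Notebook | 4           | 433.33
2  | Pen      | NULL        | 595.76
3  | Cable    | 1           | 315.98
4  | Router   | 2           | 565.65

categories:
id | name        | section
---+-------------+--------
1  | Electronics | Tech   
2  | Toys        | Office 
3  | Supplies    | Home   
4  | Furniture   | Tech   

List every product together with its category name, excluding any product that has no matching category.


INNER JOIN keeps only products rows whose category_id matches an id in categories. Walk through each product:
  - product 1 (Notebook): category_id=4 -> matches Furniture
  - product 2 (Pen): category_id=NULL, no match -> dropped
  - product 3 (Cable): category_id=1 -> matches Electronics
  - product 4 (Router): category_id=2 -> matches Toys
So 1 of 4 rows is dropped.

SQL:
SELECT a.name, b.name AS category
FROM products a
INNER JOIN categories b ON a.category_id = b.id

Result:
name     | category   
---------+------------
Notebook | Furniture  
Cable    | Electronics
Router   | Toys       


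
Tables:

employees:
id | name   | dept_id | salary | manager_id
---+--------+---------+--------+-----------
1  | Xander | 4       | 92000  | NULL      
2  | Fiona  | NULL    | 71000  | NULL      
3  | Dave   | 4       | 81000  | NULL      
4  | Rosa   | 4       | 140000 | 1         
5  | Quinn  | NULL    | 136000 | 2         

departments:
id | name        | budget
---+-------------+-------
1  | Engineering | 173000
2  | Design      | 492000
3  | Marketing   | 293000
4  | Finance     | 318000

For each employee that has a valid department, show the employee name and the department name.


INNER JOIN keeps only employees rows whose dept_id matches an id in departments. Walk through each employee:
  - employee 1 (Xander): dept_id=4 -> matches Finance
  - employee 2 (Fiona): dept_id=NULL, no match -> dropped
  - employee 3 (Dave): dept_id=4 -> matches Finance
  - employee 4 (Rosa): dept_id=4 -> matches Finance
  - employee 5 (Quinn): dept_id=NULL, no match -> dropped
So 2 of 5 rows are dropped.

SQL:
SELECT a.name, b.name AS department
FROM employees a
INNER JOIN departments b ON a.dept_id = b.id

Result:
name   | department
-------+-----------
Xander | Finance   
Dave   | Finance   
Rosa   | Finance   


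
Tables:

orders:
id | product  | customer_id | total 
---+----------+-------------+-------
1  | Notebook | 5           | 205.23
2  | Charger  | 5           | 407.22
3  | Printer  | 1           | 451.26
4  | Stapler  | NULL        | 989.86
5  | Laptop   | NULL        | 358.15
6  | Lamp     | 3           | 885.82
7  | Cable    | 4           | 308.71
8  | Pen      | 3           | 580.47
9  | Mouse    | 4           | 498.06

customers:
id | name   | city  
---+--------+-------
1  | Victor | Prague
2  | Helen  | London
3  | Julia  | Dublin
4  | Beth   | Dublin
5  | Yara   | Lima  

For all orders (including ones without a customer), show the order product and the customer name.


LEFT JOIN keeps every row from orders (the left table); where customer_id has no match in customers, the customer columns become NULL. Walk through each order:
  - order 1 (Notebook): customer_id=5 -> matches Yara
  - order 2 (Charger): customer_id=5 -> matches Yara
  - order 3 (Printer): customer_id=1 -> matches Victor
  - order 4 (Stapler): customer_id=NULL, no match -> kept with NULL
  - order 5 (Laptop): customer_id=NULL, no match -> kept with NULL
  - order 6 (Lamp): customer_id=3 -> matches Julia
  - order 7 (Cable): customer_id=4 -> matches Beth
  - order 8 (Pen): customer_id=3 -> matches Julia
  - order 9 (Mouse): customer_id=4 -> matches Beth
All 9 rows appear; 2 have NULL customer.

SQL:
SELECT a.product, b.name AS customer
FROM orders a
LEFT JOIN customers b ON a.customer_id = b.id

Result:
product  | customer
---------+---------
Notebook | Yara    
Charger  | Yara    
Printer  | Victor  
Stapler  | NULL    
Laptop   | NULL    
Lamp     | Julia   
Cable    | Beth    
Pen      | Julia   
Mouse    | Beth    


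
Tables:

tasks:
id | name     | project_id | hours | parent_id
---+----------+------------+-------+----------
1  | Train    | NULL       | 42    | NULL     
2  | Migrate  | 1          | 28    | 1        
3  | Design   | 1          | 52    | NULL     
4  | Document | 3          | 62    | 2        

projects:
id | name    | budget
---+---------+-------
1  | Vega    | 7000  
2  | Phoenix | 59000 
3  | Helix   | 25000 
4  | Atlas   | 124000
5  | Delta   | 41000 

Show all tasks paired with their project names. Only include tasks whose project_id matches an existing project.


INNER JOIN keeps only tasks rows whose project_id matches an id in projects. Walk through each task:
  - task 1 (Train): project_id=NULL, no match -> dropped
  - task 2 (Migrate): project_id=1 -> matches Vega
  - task 3 (Design): project_id=1 -> matches Vega
  - task 4 (Document): project_id=3 -> matches Helix
So 1 of 4 rows is dropped.

SQL:
SELECT a.name, b.name AS project
FROM tasks a
INNER JOIN projects b ON a.project_id = b.id

Result:
name     | project
---------+--------
Migrate  | Vega   
Design   | Vega   
Document | Helix  


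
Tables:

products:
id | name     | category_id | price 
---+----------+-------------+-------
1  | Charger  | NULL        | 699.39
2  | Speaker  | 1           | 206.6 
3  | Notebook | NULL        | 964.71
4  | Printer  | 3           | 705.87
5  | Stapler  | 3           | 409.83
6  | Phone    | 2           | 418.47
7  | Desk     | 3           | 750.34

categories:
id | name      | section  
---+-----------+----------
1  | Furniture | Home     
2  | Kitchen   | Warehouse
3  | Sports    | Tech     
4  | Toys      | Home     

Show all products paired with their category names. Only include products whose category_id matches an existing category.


INNER JOIN keeps only products rows whose category_id matches an id in categories. Walk through each product:
  - product 1 (Charger): category_id=NULL, no match -> dropped
  - product 2 (Speaker): category_id=1 -> matches Furniture
  - product 3 (Notebook): category_id=NULL, no match -> dropped
  - product 4 (Printer): category_id=3 -> matches Sports
  - product 5 (Stapler): category_id=3 -> matches Sports
  - product 6 (Phone): category_id=2 -> matches Kitchen
  - product 7 (Desk): category_id=3 -> matches Sports
So 2 of 7 rows are dropped.

SQL:
SELECT a.name, b.name AS category
FROM products a
INNER JOIN categories b ON a.category_id = b.id

Result:
name    | category 
--------+----------
Speaker | Furniture
Printer | Sports   
Stapler | Sports   
Phone   | Kitchen  
Desk    | Sports   


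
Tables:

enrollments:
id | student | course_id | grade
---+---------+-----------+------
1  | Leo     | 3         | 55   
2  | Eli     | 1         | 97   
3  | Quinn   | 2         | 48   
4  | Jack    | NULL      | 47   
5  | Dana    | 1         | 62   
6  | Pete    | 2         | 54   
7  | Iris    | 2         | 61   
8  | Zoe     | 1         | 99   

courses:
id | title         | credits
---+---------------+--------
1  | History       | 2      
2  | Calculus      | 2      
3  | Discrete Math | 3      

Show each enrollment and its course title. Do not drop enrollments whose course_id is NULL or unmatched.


LEFT JOIN keeps every row from enrollments (the left table); where course_id has no match in courses, the course columns become NULL. Walk through each enrollment:
  - enrollment 1 (Leo): course_id=3 -> matches Discrete Math
  - enrollment 2 (Eli): course_id=1 -> matches History
  - enrollment 3 (Quinn): course_id=2 -> matches Calculus
  - enrollment 4 (Jack): course_id=NULL, no match -> kept with NULL
  - enrollment 5 (Dana): course_id=1 -> matches History
  - enrollment 6 (Pete): course_id=2 -> matches Calculus
  - enrollment 7 (Iris): course_id=2 -> matches Calculus
  - enrollment 8 (Zoe): course_id=1 -> matches History
All 8 rows appear; 1 has NULL course.

SQL:
SELECT a.student, b.title AS course
FROM enrollments a
LEFT JOIN courses b ON a.course_id = b.id

Result:
student | course       
--------+--------------
Leo     | Discrete Math
Eli     | History      
Quinn   | Calculus     
Jack    | NULL         
Dana    | History      
Pete    | Calculus     
Iris    | Calculus     
Zoe     | History      


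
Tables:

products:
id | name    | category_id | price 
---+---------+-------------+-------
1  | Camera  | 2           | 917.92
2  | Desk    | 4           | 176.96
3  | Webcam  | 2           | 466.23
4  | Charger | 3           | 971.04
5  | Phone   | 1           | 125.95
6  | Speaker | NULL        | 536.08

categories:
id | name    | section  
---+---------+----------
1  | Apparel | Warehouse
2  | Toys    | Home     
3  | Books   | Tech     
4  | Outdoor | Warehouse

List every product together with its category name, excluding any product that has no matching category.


INNER JOIN keeps only products rows whose category_id matches an id in categories. Walk through each product:
  - product 1 (Camera): category_id=2 -> matches Toys
  - product 2 (Desk): category_id=4 -> matches Outdoor
  - product 3 (Webcam): category_id=2 -> matches Toys
  - product 4 (Charger): category_id=3 -> matches Books
  - product 5 (Phone): category_id=1 -> matches Apparel
  - product 6 (Speaker): category_id=NULL, no match -> dropped
So 1 of 6 rows is dropped.

SQL:
SELECT a.name, b.name AS category
FROM products a
INNER JOIN categories b ON a.category_id = b.id

Result:
name    | category
--------+---------
Camera  | Toys    
Desk    | Outdoor 
Webcam  | Toys    
Charger | Books   
Phone   | Apparel 


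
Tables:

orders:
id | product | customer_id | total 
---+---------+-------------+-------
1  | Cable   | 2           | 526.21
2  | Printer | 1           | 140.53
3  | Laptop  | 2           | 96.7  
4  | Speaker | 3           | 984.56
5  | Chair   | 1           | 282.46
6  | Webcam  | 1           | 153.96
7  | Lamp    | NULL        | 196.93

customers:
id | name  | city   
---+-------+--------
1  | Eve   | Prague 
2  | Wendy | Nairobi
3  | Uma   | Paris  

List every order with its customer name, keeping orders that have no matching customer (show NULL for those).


LEFT JOIN keeps every row from orders (the left table); where customer_id has no match in customers, the customer columns become NULL. Walk through each order:
  - order 1 (Cable): customer_id=2 -> matches Wendy
  - order 2 (Printer): customer_id=1 -> matches Eve
  - order 3 (Laptop): customer_id=2 -> matches Wendy
  - order 4 (Speaker): customer_id=3 -> matches Uma
  - order 5 (Chair): customer_id=1 -> matches Eve
  - order 6 (Webcam): customer_id=1 -> matches Eve
  - order 7 (Lamp): customer_id=NULL, no match -> kept with NULL
All 7 rows appear; 1 has NULL customer.

SQL:
SELECT a.product, b.name AS customer
FROM orders a
LEFT JOIN customers b ON a.customer_id = b.id

Result:
product | customer
--------+---------
Cable   | Wendy   
Printer | Eve     
Laptop  | Wendy   
Speaker | Uma     
Chair   | Eve     
Webcam  | Eve     
Lamp    | NULL    


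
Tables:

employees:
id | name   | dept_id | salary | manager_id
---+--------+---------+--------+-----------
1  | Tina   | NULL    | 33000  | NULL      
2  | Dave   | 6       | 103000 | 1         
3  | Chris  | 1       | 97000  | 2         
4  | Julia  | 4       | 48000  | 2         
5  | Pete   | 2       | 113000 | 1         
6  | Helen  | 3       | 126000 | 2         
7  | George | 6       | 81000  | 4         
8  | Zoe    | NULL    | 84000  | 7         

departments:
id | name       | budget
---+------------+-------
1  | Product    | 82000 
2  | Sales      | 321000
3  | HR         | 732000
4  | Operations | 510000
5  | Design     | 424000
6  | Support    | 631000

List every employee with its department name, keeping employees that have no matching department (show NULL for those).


LEFT JOIN keeps every row from employees (the left table); where dept_id has no match in departments, the department columns become NULL. Walk through each employee:
  - employee 1 (Tina): dept_id=NULL, no match -> kept with NULL
  - employee 2 (Dave): dept_id=6 -> matches Support
  - employee 3 (Chris): dept_id=1 -> matches Product
  - employee 4 (Julia): dept_id=4 -> matches Operations
  - employee 5 (Pete): dept_id=2 -> matches Sales
  - employee 6 (Helen): dept_id=3 -> matches HR
  - employee 7 (George): dept_id=6 -> matches Support
  - employee 8 (Zoe): dept_id=NULL, no match -> kept with NULL
All 8 rows appear; 2 have NULL department.

SQL:
SELECT a.name, b.name AS department
FROM employees a
LEFT JOIN departments b ON a.dept_id = b.id

Result:
name   | department
-------+-----------
Tina   | NULL      
Dave   | Support   
Chris  | Product   
Julia  | Operations
Pete   | Sales     
Helen  | HR        
George | Support   
Zoe    | NULL      


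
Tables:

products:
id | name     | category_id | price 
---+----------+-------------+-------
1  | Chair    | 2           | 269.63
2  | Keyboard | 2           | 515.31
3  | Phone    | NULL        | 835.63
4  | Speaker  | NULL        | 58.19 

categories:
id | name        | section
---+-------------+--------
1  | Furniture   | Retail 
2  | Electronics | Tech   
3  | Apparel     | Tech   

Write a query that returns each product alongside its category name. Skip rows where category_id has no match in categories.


INNER JOIN keeps only products rows whose category_id matches an id in categories. Walk through each product:
  - product 1 (Chair): category_id=2 -> matches Electronics
  - product 2 (Keyboard): category_id=2 -> matches Electronics
  - product 3 (Phone): category_id=NULL, no match -> dropped
  - product 4 (Speaker): category_id=NULL, no match -> dropped
So 2 of 4 rows are dropped.

SQL:
SELECT a.name, b.name AS category
FROM products a
INNER JOIN categories b ON a.category_id = b.id

Result:
name     | category   
---------+------------
Chair    | Electronics
Keyboard | Electronics


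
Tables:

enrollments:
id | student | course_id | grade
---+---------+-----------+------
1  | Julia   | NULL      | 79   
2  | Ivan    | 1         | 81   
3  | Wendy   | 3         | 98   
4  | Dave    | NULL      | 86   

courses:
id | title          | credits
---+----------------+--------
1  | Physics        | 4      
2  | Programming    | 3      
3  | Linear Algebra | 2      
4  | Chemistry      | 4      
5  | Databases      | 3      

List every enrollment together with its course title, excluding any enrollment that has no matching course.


INNER JOIN keeps only enrollments rows whose course_id matches an id in courses. Walk through each enrollment:
  - enrollment 1 (Julia): course_id=NULL, no match -> dropped
  - enrollment 2 (Ivan): course_id=1 -> matches Physics
  - enrollment 3 (Wendy): course_id=3 -> matches Linear Algebra
  - enrollment 4 (Dave): course_id=NULL, no match -> dropped
So 2 of 4 rows are dropped.

SQL:
SELECT a.student, b.title AS course
FROM enrollments a
INNER JOIN courses b ON a.course_id = b.id

Result:
student | course        
--------+---------------
Ivan    | Physics       
Wendy   | Linear Algebra


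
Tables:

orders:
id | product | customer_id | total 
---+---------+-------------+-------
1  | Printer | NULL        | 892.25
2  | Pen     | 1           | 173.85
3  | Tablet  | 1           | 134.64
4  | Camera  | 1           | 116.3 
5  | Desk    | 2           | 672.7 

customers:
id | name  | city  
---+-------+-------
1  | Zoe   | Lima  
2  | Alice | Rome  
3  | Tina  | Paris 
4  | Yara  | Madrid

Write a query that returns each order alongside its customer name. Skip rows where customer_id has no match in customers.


INNER JOIN keeps only orders rows whose customer_id matches an id in customers. Walk through each order:
  - order 1 (Printer): customer_id=NULL, no match -> dropped
  - order 2 (Pen): customer_id=1 -> matches Zoe
  - order 3 (Tablet): customer_id=1 -> matches Zoe
  - order 4 (Camera): customer_id=1 -> matches Zoe
  - order 5 (Desk): customer_id=2 -> matches Alice
So 1 of 5 rows is dropped.

SQL:
SELECT a.product, b.name AS customer
FROM orders a
INNER JOIN customers b ON a.customer_id = b.id

Result:
product | customer
--------+---------
Pen     | Zoe     
Tablet  | Zoe     
Camera  | Zoe     
Desk    | Alice   
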